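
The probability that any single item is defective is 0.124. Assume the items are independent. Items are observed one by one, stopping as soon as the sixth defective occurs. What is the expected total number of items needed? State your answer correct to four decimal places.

Y = total items until the sixth success; negative binomial with r=6, p=0.124.
E[Y] = r / p = 6 / 0.124 = 48.387097

48.3871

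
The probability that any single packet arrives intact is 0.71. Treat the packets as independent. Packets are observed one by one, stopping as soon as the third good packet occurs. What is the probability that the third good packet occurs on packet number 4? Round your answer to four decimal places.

Y = trial on which the third success occurs; negative binomial, r=3, p=0.71.
P(Y=4) = C(3,2) · p^3 · (1−p)^1
= 3 · 0.35791 · 0.29 = 0.311383

0.3114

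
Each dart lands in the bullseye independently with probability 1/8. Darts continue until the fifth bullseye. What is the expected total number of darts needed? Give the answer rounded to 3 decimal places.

Y = total darts until the fifth success; negative binomial with r=5, p=0.125.
E[Y] = r / p = 5 / 0.125 = 40.00000

40.000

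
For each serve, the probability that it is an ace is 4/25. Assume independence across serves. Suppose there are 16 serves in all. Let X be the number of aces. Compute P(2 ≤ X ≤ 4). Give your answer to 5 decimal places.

X ~ Binomial(16, 0.16); P(2 ≤ X ≤ 4) = Σ C(16,k) p^k (1−p)^(16−k) over k:
  k=2: C(16,2)·0.16^2·0.84^14 = 0.2675046
  k=3: C(16,3)·0.16^3·0.84^13 = 0.2377818
  k=4: C(16,4)·0.16^4·0.84^12 = 0.1471983
Total = 0.6524847

0.65248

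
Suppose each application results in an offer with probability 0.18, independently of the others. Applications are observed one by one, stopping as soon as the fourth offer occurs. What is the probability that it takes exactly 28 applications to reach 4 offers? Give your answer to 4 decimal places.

0.0262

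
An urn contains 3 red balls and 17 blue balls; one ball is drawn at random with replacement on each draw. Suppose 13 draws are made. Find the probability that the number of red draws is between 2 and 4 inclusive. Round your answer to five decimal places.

0.56756

X ~ Binomial(13, 0.15); P(2 ≤ X ≤ 4) = Σ C(13,k) p^k (1−p)^(13−k) over k:
  k=2: C(13,2)·0.15^2·0.85^11 = 0.2936874
  k=3: C(13,3)·0.15^3·0.85^10 = 0.1900330
  k=4: C(13,4)·0.15^4·0.85^9 = 0.0838381
Total = 0.5675585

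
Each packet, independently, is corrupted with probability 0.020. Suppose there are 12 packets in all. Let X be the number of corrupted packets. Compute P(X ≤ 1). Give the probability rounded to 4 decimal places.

0.9769

X ~ Binomial(12, 0.02); P(X ≤ 1) = Σ C(12,k) p^k (1−p)^(12−k) over k:
  k=0: C(12,0)·0.02^0·0.98^12 = 0.784717
  k=1: C(12,1)·0.02^1·0.98^11 = 0.192176
Total = 0.976892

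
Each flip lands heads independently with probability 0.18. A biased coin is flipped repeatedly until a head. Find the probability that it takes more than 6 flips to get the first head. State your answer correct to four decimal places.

0.3040

Y = number of flips to the first success; geometric, p = 0.18.
P(Y > 6) = P(first 6 all fail) = (1−p)^6 = 0.304007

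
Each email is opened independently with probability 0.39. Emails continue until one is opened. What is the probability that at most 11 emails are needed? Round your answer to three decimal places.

0.996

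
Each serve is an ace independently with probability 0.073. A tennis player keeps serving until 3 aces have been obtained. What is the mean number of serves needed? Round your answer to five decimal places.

Y = total serves until the third success; negative binomial with r=3, p=0.073.
E[Y] = r / p = 3 / 0.073 = 41.0958904

41.09589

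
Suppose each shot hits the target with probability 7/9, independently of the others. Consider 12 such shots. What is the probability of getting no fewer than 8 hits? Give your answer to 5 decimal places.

0.89421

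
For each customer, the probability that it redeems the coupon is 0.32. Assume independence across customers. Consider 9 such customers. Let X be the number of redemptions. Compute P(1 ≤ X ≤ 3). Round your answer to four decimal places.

X ~ Binomial(9, 0.32); P(1 ≤ X ≤ 3) = Σ C(9,k) p^k (1−p)^(9−k) over k:
  k=1: C(9,1)·0.32^1·0.68^8 = 0.131663
  k=2: C(9,2)·0.32^2·0.68^7 = 0.247836
  k=3: C(9,3)·0.32^3·0.68^6 = 0.272134
Total = 0.651633

0.6516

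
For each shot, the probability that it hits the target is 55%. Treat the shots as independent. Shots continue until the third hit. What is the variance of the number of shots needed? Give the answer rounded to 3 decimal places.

Y = total shots until the third success; negative binomial with r=3, p=0.55.
Var(Y) = r(1−p)/p² = 3·0.45 / 0.55² = 4.46281

4.463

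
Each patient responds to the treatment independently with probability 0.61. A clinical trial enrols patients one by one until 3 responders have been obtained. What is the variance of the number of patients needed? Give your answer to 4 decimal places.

Y = total patients until the third success; negative binomial with r=3, p=0.61.
Var(Y) = r(1−p)/p² = 3·0.39 / 0.61² = 3.144316

3.1443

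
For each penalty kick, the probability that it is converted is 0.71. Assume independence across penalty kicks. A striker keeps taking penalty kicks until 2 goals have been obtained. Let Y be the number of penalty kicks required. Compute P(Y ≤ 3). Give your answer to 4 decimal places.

0.7965

Finishing within 3 penalty kicks ⇔ at least 2 successes in the first 3. With X ~ Binomial(3, 0.71), P(Y ≤ 3) = 1 − P(X ≤ 1).
  k=0: C(3,0)·0.71^0·0.29^3 = 0.024389
  k=1: C(3,1)·0.71^1·0.29^2 = 0.179133
1 − 0.203522 = 0.796478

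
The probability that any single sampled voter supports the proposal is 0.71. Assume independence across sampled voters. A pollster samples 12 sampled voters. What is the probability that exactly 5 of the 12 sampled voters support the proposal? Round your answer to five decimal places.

0.02465

X ~ Binomial(n=12, p=0.71).
P(X=5) = C(12,5) · p^5 · (1−p)^7
= 792 · 0.18042 · 0.0001725 = 0.0246492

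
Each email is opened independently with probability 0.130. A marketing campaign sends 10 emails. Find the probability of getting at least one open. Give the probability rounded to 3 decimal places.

0.752

P(at least one) = 1 − P(none) = 1 − (1 − 0.13)^10
= 1 − 0.24842 = 0.75158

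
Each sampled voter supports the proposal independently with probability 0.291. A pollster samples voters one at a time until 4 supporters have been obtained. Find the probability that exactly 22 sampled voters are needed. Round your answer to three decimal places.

0.020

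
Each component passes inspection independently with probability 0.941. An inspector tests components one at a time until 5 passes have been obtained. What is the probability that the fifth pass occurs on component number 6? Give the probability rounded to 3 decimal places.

Y = trial on which the fifth success occurs; negative binomial, r=5, p=0.941.
P(Y=6) = C(5,4) · p^5 · (1−p)^1
= 5 · 0.73782 · 0.059 = 0.21766

0.218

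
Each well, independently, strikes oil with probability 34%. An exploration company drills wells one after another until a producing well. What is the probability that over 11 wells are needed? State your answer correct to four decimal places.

0.0104

Y = number of wells to the first success; geometric, p = 0.34.
P(Y > 11) = P(first 11 all fail) = (1−p)^11 = 0.010351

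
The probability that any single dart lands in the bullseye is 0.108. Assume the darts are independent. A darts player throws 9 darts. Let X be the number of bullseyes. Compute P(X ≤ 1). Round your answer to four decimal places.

X ~ Binomial(9, 0.108); P(X ≤ 1) = Σ C(9,k) p^k (1−p)^(9−k) over k:
  k=0: C(9,0)·0.108^0·0.892^9 = 0.357506
  k=1: C(9,1)·0.108^1·0.892^8 = 0.389570
Total = 0.747076

0.7471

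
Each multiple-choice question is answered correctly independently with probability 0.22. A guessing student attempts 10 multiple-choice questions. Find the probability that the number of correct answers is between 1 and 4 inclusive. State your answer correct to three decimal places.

0.869

X ~ Binomial(10, 0.22); P(1 ≤ X ≤ 4) = Σ C(10,k) p^k (1−p)^(10−k) over k:
  k=1: C(10,1)·0.22^1·0.78^9 = 0.23511
  k=2: C(10,2)·0.22^2·0.78^8 = 0.29841
  k=3: C(10,3)·0.22^3·0.78^7 = 0.22445
  k=4: C(10,4)·0.22^4·0.78^6 = 0.11078
Total = 0.86875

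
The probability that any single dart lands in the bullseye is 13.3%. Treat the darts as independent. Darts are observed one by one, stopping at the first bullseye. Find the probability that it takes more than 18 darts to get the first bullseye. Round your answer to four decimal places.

Y = number of darts to the first success; geometric, p = 0.133.
P(Y > 18) = P(first 18 all fail) = (1−p)^18 = 0.076620

0.0766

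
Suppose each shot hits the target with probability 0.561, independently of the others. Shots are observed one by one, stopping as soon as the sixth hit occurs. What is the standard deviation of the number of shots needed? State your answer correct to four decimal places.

Y = total shots until the sixth success; negative binomial with r=6, p=0.561.
SD(Y) = √[r(1−p)/p²] = √(8.369318) = 2.892977

2.8930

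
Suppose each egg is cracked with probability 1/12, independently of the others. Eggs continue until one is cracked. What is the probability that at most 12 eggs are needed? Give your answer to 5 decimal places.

Y = number of eggs to the first success; geometric, p = 0.083333.
P(Y ≤ 12) = 1 − (1−p)^12 = 1 − 0.3519956 = 0.6480044

0.64800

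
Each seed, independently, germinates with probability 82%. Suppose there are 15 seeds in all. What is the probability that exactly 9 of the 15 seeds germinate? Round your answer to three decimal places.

X ~ Binomial(n=15, p=0.82).
P(X=9) = C(15,9) · p^9 · (1−p)^6
= 5005 · 0.16762 · 3.4012e-05 = 0.02853

0.029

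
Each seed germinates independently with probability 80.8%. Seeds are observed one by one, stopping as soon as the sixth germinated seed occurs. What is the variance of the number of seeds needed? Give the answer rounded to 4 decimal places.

Y = total seeds until the sixth success; negative binomial with r=6, p=0.808.
Var(Y) = r(1−p)/p² = 6·0.192 / 0.808² = 1.764533

1.7645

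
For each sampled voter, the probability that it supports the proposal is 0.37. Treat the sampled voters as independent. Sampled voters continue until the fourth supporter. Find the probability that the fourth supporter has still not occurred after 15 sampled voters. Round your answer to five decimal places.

0.13509

Needing more than 15 sampled voters ⇔ fewer than 4 successes in the first 15. With X ~ Binomial(15, 0.37), P(Y > 15) = P(X ≤ 3).
  k=0: C(15,0)·0.37^0·0.63^15 = 0.0009775
  k=1: C(15,1)·0.37^1·0.63^14 = 0.0086111
  k=2: C(15,2)·0.37^2·0.63^13 = 0.0354014
  k=3: C(15,3)·0.37^3·0.63^12 = 0.0900955
P(X ≤ 3) = 0.1350855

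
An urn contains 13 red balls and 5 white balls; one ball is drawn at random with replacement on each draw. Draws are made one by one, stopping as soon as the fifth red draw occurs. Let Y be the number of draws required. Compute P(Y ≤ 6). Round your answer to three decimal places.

0.469

Finishing within 6 draws ⇔ at least 5 successes in the first 6. With X ~ Binomial(6, 0.722222), P(Y ≤ 6) = 1 − P(X ≤ 4).
  k=0: C(6,0)·0.722222^0·0.277778^6 = 0.00046
  k=1: C(6,1)·0.722222^1·0.277778^5 = 0.00717
  k=2: C(6,2)·0.722222^2·0.277778^4 = 0.04658
  k=3: C(6,3)·0.722222^3·0.277778^3 = 0.16149
  k=4: C(6,4)·0.722222^4·0.277778^2 = 0.31490
1 − 0.53059 = 0.46941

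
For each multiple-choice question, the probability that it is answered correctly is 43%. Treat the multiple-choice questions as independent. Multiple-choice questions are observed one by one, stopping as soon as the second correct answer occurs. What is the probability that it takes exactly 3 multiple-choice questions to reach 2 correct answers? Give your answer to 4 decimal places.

Y = trial on which the second success occurs; negative binomial, r=2, p=0.43.
P(Y=3) = C(2,1) · p^2 · (1−p)^1
= 2 · 0.1849 · 0.57 = 0.210786

0.2108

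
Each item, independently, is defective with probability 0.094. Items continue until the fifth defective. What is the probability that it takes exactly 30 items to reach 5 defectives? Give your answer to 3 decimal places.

Y = trial on which the fifth success occurs; negative binomial, r=5, p=0.094.
P(Y=30) = C(29,4) · p^5 · (1−p)^25
= 23751 · 7.339e-06 · 0.084763 = 0.01477

0.015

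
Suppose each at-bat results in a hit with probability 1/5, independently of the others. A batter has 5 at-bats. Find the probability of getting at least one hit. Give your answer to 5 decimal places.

0.67232

P(at least one) = 1 − P(none) = 1 − (1 − 0.20)^5
= 1 − 0.3276800 = 0.6723200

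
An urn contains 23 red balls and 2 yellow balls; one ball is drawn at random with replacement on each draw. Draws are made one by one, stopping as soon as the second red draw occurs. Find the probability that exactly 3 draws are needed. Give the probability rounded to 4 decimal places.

Y = trial on which the second success occurs; negative binomial, r=2, p=0.92.
P(Y=3) = C(2,1) · p^2 · (1−p)^1
= 2 · 0.8464 · 0.08 = 0.135424

0.1354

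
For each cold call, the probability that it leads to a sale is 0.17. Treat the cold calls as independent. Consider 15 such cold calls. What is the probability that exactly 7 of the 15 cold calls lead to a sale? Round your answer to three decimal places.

0.006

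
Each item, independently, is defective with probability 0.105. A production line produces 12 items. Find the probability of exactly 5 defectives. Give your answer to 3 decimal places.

X ~ Binomial(n=12, p=0.105).
P(X=5) = C(12,5) · p^5 · (1−p)^7
= 792 · 1.2763e-05 · 0.46 = 0.00465

0.005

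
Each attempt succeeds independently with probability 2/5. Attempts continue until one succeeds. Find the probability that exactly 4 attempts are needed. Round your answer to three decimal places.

Geometric (trials to first success), p = 0.40.
P(Y = 4) = (1−p)^3 · p = 0.216 · 0.40 = 0.08640

0.086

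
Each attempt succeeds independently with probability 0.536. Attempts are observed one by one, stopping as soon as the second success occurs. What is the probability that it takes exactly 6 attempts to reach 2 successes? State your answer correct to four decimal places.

0.0666

Y = trial on which the second success occurs; negative binomial, r=2, p=0.536.
P(Y=6) = C(5,1) · p^2 · (1−p)^4
= 5 · 0.2873 · 0.046352 = 0.066584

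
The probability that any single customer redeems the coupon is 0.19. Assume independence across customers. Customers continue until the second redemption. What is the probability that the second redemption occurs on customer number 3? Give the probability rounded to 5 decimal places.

Y = trial on which the second success occurs; negative binomial, r=2, p=0.19.
P(Y=3) = C(2,1) · p^2 · (1−p)^1
= 2 · 0.0361 · 0.81 = 0.0584820

0.05848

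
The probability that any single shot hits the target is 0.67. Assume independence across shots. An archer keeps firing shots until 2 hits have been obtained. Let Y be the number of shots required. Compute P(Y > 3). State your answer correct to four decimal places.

0.2548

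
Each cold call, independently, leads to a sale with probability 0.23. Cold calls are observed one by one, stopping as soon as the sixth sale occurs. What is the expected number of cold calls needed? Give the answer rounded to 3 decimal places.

26.087

Y = total cold calls until the sixth success; negative binomial with r=6, p=0.23.
E[Y] = r / p = 6 / 0.23 = 26.08696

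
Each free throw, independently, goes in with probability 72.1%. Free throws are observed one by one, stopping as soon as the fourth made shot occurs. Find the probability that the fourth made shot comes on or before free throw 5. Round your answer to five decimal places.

0.57182

Finishing within 5 free throws ⇔ at least 4 successes in the first 5. With X ~ Binomial(5, 0.721), P(Y ≤ 5) = 1 − P(X ≤ 3).
  k=0: C(5,0)·0.721^0·0.279^5 = 0.0016905
  k=1: C(5,1)·0.721^1·0.279^4 = 0.0218435
  k=2: C(5,2)·0.721^2·0.279^3 = 0.1128972
  k=3: C(5,3)·0.721^3·0.279^2 = 0.2917522
1 − 0.4281834 = 0.5718166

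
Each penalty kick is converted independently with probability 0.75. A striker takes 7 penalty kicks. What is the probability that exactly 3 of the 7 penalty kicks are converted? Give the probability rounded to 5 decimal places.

0.05768

X ~ Binomial(n=7, p=0.75).
P(X=3) = C(7,3) · p^3 · (1−p)^4
= 35 · 0.42188 · 0.0039062 = 0.0576782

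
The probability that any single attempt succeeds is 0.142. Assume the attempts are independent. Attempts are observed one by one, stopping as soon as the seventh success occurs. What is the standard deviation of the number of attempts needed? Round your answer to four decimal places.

17.2586

Y = total attempts until the seventh success; negative binomial with r=7, p=0.142.
SD(Y) = √[r(1−p)/p²] = √(297.857568) = 17.258551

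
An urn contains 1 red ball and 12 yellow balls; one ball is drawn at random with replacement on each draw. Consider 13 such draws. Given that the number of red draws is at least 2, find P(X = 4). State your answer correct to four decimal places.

0.0461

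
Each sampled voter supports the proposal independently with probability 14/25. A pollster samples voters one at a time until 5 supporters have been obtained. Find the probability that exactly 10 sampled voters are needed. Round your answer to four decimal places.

0.1144

Y = trial on which the fifth success occurs; negative binomial, r=5, p=0.56.
P(Y=10) = C(9,4) · p^5 · (1−p)^5
= 126 · 0.055073 · 0.016492 = 0.114439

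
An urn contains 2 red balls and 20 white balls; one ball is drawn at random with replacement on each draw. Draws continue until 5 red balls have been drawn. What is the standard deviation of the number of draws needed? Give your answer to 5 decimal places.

Y = total draws until the fifth success; negative binomial with r=5, p=0.090909.
SD(Y) = √[r(1−p)/p²] = √(550.0000000) = 23.4520788

23.45208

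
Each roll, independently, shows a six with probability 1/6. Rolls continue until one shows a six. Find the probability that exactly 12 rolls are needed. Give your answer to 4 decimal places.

0.0224

Geometric (trials to first success), p = 0.166667.
P(Y = 12) = (1−p)^11 · p = 0.13459 · 0.166667 = 0.022431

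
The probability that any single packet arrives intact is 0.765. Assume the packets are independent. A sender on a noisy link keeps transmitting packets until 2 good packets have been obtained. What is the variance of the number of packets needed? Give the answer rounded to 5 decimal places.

0.80311

Y = total packets until the second success; negative binomial with r=2, p=0.765.
Var(Y) = r(1−p)/p² = 2·0.235 / 0.765² = 0.8031099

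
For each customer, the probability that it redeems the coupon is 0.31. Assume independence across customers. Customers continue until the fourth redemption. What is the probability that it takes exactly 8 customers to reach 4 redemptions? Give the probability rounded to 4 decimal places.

0.0733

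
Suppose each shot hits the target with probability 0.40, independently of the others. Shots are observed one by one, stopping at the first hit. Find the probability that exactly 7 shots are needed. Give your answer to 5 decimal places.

Geometric (trials to first success), p = 0.40.
P(Y = 7) = (1−p)^6 · p = 0.046656 · 0.40 = 0.0186624

0.01866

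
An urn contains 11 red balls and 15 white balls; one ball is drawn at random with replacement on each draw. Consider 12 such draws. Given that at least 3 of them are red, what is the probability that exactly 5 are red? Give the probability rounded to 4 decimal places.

0.2434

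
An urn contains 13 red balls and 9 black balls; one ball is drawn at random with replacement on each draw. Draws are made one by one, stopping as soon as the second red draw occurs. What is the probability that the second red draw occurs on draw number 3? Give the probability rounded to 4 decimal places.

Y = trial on which the second success occurs; negative binomial, r=2, p=0.590909.
P(Y=3) = C(2,1) · p^2 · (1−p)^1
= 2 · 0.34917 · 0.40909 = 0.285687

0.2857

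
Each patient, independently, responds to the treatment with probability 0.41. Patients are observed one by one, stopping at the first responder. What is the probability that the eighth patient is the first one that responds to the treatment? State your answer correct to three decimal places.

0.010

Geometric (trials to first success), p = 0.41.
P(Y = 8) = (1−p)^7 · p = 0.024887 · 0.41 = 0.01020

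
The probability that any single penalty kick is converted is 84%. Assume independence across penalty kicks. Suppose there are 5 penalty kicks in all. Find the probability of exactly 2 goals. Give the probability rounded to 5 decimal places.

X ~ Binomial(n=5, p=0.84).
P(X=2) = C(5,2) · p^2 · (1−p)^3
= 10 · 0.7056 · 0.004096 = 0.0289014

0.02890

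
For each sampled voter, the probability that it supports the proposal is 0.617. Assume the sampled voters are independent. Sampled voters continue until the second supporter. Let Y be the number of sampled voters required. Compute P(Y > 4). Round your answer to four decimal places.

Needing more than 4 sampled voters ⇔ fewer than 2 successes in the first 4. With X ~ Binomial(4, 0.617), P(Y > 4) = P(X ≤ 1).
  k=0: C(4,0)·0.617^0·0.383^4 = 0.021518
  k=1: C(4,1)·0.617^1·0.383^3 = 0.138657
P(X ≤ 1) = 0.160175

0.1602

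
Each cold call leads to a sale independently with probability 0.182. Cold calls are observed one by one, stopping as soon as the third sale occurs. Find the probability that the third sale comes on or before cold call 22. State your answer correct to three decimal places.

0.791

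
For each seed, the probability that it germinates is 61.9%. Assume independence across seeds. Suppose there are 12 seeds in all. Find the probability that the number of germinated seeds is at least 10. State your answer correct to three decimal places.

X ~ Binomial(12, 0.619); P(X ≥ 10) = Σ C(12,k) p^k (1−p)^(12−k) over k:
  k=10: C(12,10)·0.619^10·0.381^2 = 0.07912
  k=11: C(12,11)·0.619^11·0.381^1 = 0.02337
  k=12: C(12,12)·0.619^12·0.381^0 = 0.00316
Total = 0.10566

0.106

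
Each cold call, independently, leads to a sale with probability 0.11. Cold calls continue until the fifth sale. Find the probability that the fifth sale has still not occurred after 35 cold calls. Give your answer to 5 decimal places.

0.66010

Needing more than 35 cold calls ⇔ fewer than 5 successes in the first 35. With X ~ Binomial(35, 0.11), P(Y > 35) = P(X ≤ 4).
  k=0: C(35,0)·0.11^0·0.89^35 = 0.0169297
  k=1: C(35,1)·0.11^1·0.89^34 = 0.0732354
  k=2: C(35,2)·0.11^2·0.89^33 = 0.1538766
  k=3: C(35,3)·0.11^3·0.89^32 = 0.2092030
  k=4: C(35,4)·0.11^4·0.89^31 = 0.2068524
P(X ≤ 4) = 0.6600971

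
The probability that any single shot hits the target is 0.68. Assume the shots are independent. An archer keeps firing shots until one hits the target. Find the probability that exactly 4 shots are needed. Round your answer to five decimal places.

0.02228

Geometric (trials to first success), p = 0.68.
P(Y = 4) = (1−p)^3 · p = 0.032768 · 0.68 = 0.0222822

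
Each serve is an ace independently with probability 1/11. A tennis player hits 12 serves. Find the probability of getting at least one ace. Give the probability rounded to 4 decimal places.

P(at least one) = 1 − P(none) = 1 − (1 − 0.090909)^12
= 1 − 0.318631 = 0.681369

0.6814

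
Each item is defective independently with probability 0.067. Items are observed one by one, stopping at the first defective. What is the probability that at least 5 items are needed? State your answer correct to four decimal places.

Y = number of items to the first success; geometric, p = 0.067.
P(Y > 4) = P(first 4 all fail) = (1−p)^4 = 0.757751

0.7578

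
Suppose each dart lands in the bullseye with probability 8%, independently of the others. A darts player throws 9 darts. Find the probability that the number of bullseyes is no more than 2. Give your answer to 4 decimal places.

0.9702

X ~ Binomial(9, 0.08); P(X ≤ 2) = Σ C(9,k) p^k (1−p)^(9−k) over k:
  k=0: C(9,0)·0.08^0·0.92^9 = 0.472161
  k=1: C(9,1)·0.08^1·0.92^8 = 0.369518
  k=2: C(9,2)·0.08^2·0.92^7 = 0.128528
Total = 0.970207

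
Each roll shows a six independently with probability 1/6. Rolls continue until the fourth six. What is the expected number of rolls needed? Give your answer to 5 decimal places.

Y = total rolls until the fourth success; negative binomial with r=4, p=0.166667.
E[Y] = r / p = 4 / 0.166667 = 24.0000000

24.00000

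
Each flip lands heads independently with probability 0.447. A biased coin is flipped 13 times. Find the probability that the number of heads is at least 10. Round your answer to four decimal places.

X ~ Binomial(13, 0.447); P(X ≥ 10) = Σ C(13,k) p^k (1−p)^(13−k) over k:
  k=10: C(13,10)·0.447^10·0.553^3 = 0.015403
  k=11: C(13,11)·0.447^11·0.553^2 = 0.003396
  k=12: C(13,12)·0.447^12·0.553^1 = 0.000457
  k=13: C(13,13)·0.447^13·0.553^0 = 0.000028
Total = 0.019285

0.0193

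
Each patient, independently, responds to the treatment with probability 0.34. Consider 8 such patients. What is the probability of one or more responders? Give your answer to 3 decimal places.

P(at least one) = 1 − P(none) = 1 − (1 − 0.34)^8
= 1 − 0.03600 = 0.96400

0.964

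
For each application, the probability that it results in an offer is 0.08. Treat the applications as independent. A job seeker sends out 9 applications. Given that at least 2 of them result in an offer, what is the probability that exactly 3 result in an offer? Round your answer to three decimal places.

0.165

X ~ Binomial(9, 0.08). Want P(X=3 | X≥2) = P(X=3) / P(X≥2).
P(X=3) = C(9,3)·0.08^3·0.92^6 = 0.02608
P(X≥2) = 1 − 0.47216 − 0.36952 = 0.15832
Ratio = 0.02608 / 0.15832 = 0.16472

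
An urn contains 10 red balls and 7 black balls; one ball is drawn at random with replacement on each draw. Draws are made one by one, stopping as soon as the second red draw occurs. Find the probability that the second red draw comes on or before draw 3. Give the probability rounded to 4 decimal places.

0.6310

Finishing within 3 draws ⇔ at least 2 successes in the first 3. With X ~ Binomial(3, 0.588235), P(Y ≤ 3) = 1 − P(X ≤ 1).
  k=0: C(3,0)·0.588235^0·0.411765^3 = 0.069815
  k=1: C(3,1)·0.588235^1·0.411765^2 = 0.299206
1 − 0.369021 = 0.630979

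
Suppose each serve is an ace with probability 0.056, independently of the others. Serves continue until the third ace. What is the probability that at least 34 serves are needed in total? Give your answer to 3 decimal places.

0.719

Needing more than 33 serves ⇔ fewer than 3 successes in the first 33. With X ~ Binomial(33, 0.056), P(Y > 33) = P(X ≤ 2).
  k=0: C(33,0)·0.056^0·0.944^33 = 0.14931
  k=1: C(33,1)·0.056^1·0.944^32 = 0.29228
  k=2: C(33,2)·0.056^2·0.944^31 = 0.27742
P(X ≤ 2) = 0.71901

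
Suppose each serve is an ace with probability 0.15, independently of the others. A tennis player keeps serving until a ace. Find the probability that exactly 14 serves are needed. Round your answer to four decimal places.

Geometric (trials to first success), p = 0.15.
P(Y = 14) = (1−p)^13 · p = 0.12091 · 0.15 = 0.018136

0.0181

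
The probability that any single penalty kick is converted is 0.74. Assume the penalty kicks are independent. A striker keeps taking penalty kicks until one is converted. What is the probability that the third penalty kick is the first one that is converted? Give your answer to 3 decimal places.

Geometric (trials to first success), p = 0.74.
P(Y = 3) = (1−p)^2 · p = 0.0676 · 0.74 = 0.05002

0.050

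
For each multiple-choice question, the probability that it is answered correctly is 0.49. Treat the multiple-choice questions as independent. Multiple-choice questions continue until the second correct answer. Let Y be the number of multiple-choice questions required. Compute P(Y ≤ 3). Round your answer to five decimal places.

0.48500

Finishing within 3 multiple-choice questions ⇔ at least 2 successes in the first 3. With X ~ Binomial(3, 0.49), P(Y ≤ 3) = 1 − P(X ≤ 1).
  k=0: C(3,0)·0.49^0·0.51^3 = 0.1326510
  k=1: C(3,1)·0.49^1·0.51^2 = 0.3823470
1 − 0.5149980 = 0.4850020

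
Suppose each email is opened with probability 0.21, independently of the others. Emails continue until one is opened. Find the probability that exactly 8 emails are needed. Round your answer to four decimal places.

0.0403

Geometric (trials to first success), p = 0.21.
P(Y = 8) = (1−p)^7 · p = 0.19204 · 0.21 = 0.040328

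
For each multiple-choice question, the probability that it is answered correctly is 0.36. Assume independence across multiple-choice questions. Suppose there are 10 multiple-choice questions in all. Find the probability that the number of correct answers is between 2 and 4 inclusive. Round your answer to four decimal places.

0.6528

X ~ Binomial(10, 0.36); P(2 ≤ X ≤ 4) = Σ C(10,k) p^k (1−p)^(10−k) over k:
  k=2: C(10,2)·0.36^2·0.64^8 = 0.164156
  k=3: C(10,3)·0.36^3·0.64^7 = 0.246234
  k=4: C(10,4)·0.36^4·0.64^6 = 0.242387
Total = 0.652777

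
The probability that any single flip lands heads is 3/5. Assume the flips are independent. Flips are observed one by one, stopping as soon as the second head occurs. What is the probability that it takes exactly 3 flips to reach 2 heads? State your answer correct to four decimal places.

Y = trial on which the second success occurs; negative binomial, r=2, p=0.60.
P(Y=3) = C(2,1) · p^2 · (1−p)^1
= 2 · 0.36 · 0.4 = 0.288000

0.2880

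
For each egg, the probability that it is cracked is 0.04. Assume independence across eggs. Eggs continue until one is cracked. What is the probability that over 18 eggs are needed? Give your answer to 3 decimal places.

Y = number of eggs to the first success; geometric, p = 0.04.
P(Y > 18) = P(first 18 all fail) = (1−p)^18 = 0.47960

0.480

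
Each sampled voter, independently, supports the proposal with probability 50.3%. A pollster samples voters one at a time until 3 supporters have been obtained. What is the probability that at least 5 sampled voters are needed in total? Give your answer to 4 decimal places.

0.6830

Needing more than 4 sampled voters ⇔ fewer than 3 successes in the first 4. With X ~ Binomial(4, 0.503), P(Y > 4) = P(X ≤ 2).
  k=0: C(4,0)·0.503^0·0.497^4 = 0.061013
  k=1: C(4,1)·0.503^1·0.497^3 = 0.247000
  k=2: C(4,2)·0.503^2·0.497^2 = 0.374973
P(X ≤ 2) = 0.682987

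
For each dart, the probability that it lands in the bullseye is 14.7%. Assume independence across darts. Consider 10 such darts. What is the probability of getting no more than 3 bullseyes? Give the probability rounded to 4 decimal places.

0.9532

X ~ Binomial(10, 0.147); P(X ≤ 3) = Σ C(10,k) p^k (1−p)^(10−k) over k:
  k=0: C(10,0)·0.147^0·0.853^10 = 0.203934
  k=1: C(10,1)·0.147^1·0.853^9 = 0.351446
  k=2: C(10,2)·0.147^2·0.853^8 = 0.272546
  k=3: C(10,3)·0.147^3·0.853^7 = 0.125250
Total = 0.953176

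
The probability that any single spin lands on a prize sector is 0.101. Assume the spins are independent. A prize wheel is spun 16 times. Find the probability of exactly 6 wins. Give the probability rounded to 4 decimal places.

0.0029

X ~ Binomial(n=16, p=0.101).
P(X=6) = C(16,6) · p^6 · (1−p)^10
= 8008 · 1.0615e-06 · 0.34482 = 0.002931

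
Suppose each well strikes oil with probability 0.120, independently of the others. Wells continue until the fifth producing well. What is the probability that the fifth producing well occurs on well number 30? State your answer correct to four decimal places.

Y = trial on which the fifth success occurs; negative binomial, r=5, p=0.12.
P(Y=30) = C(29,4) · p^5 · (1−p)^25
= 23751 · 2.4883e-05 · 0.040932 = 0.024191

0.0242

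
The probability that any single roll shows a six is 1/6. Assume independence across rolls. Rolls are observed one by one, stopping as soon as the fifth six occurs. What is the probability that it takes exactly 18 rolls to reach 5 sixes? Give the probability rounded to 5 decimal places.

Y = trial on which the fifth success occurs; negative binomial, r=5, p=0.166667.
P(Y=18) = C(17,4) · p^5 · (1−p)^13
= 2380 · 0.0001286 · 0.093464 = 0.0286065

0.02861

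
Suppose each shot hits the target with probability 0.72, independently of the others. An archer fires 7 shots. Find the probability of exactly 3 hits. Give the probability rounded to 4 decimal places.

X ~ Binomial(n=7, p=0.72).
P(X=3) = C(7,3) · p^3 · (1−p)^4
= 35 · 0.37325 · 0.0061466 = 0.080297

0.0803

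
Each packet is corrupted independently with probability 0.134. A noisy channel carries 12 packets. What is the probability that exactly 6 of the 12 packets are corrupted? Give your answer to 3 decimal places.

X ~ Binomial(n=12, p=0.134).
P(X=6) = C(12,6) · p^6 · (1−p)^6
= 924 · 5.7893e-06 · 0.4218 = 0.00226

0.002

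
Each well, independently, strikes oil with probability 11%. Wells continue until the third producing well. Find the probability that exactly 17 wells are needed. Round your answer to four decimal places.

0.0312

Y = trial on which the third success occurs; negative binomial, r=3, p=0.11.
P(Y=17) = C(16,2) · p^3 · (1−p)^14
= 120 · 0.001331 · 0.19564 = 0.031248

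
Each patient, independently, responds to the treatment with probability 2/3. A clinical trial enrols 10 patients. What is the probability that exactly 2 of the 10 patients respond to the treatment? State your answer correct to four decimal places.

X ~ Binomial(n=10, p=0.666667).
P(X=2) = C(10,2) · p^2 · (1−p)^8
= 45 · 0.44444 · 0.00015242 = 0.003048

0.0030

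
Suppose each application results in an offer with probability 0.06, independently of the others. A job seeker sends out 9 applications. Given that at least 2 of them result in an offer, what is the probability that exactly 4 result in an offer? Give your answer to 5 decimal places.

X ~ Binomial(9, 0.06). Want P(X=4 | X≥2) = P(X=4) / P(X≥2).
P(X=4) = C(9,4)·0.06^4·0.94^5 = 0.0011984
P(X≥2) = 1 − 0.5729948 − 0.3291672 = 0.0978380
Ratio = 0.0011984 / 0.0978380 = 0.0122492

0.01225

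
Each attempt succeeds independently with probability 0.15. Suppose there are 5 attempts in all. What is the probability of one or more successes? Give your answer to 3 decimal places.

0.556

P(at least one) = 1 − P(none) = 1 − (1 − 0.15)^5
= 1 − 0.44371 = 0.55629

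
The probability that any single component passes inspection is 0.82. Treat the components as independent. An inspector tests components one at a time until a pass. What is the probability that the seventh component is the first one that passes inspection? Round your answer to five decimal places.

Geometric (trials to first success), p = 0.82.
P(Y = 7) = (1−p)^6 · p = 3.4012e-05 · 0.82 = 0.0000279

0.00003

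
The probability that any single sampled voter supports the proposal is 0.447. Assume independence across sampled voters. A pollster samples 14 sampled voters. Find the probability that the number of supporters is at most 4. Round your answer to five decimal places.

0.17292

X ~ Binomial(14, 0.447); P(X ≤ 4) = Σ C(14,k) p^k (1−p)^(14−k) over k:
  k=0: C(14,0)·0.447^0·0.553^14 = 0.0002501
  k=1: C(14,1)·0.447^1·0.553^13 = 0.0028305
  k=2: C(14,2)·0.447^2·0.553^12 = 0.0148716
  k=3: C(14,3)·0.447^3·0.553^11 = 0.0480840
  k=4: C(14,4)·0.447^4·0.553^10 = 0.1068847
Total = 0.1729209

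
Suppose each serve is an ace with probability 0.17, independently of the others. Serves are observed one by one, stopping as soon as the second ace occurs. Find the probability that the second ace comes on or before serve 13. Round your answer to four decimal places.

0.6751

Finishing within 13 serves ⇔ at least 2 successes in the first 13. With X ~ Binomial(13, 0.17), P(Y ≤ 13) = 1 − P(X ≤ 1).
  k=0: C(13,0)·0.17^0·0.83^13 = 0.088719
  k=1: C(13,1)·0.17^1·0.83^12 = 0.236227
1 − 0.324946 = 0.675054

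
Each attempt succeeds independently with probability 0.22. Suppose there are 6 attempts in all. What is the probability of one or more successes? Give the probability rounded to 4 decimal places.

P(at least one) = 1 − P(none) = 1 − (1 − 0.22)^6
= 1 − 0.225200 = 0.774800

0.7748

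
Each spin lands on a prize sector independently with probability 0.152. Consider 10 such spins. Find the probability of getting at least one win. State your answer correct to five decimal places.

P(at least one) = 1 − P(none) = 1 − (1 − 0.152)^10
= 1 − 0.1922908 = 0.8077092

0.80771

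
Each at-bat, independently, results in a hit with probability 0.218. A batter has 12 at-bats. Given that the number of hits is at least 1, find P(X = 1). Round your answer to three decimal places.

0.185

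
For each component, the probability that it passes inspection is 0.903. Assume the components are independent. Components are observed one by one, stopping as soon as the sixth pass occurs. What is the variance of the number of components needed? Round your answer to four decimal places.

0.7138

Y = total components until the sixth success; negative binomial with r=6, p=0.903.
Var(Y) = r(1−p)/p² = 6·0.097 / 0.903² = 0.713752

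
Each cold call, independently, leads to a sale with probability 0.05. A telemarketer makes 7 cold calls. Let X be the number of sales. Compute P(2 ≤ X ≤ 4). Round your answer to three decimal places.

0.044

X ~ Binomial(7, 0.05); P(2 ≤ X ≤ 4) = Σ C(7,k) p^k (1−p)^(7−k) over k:
  k=2: C(7,2)·0.05^2·0.95^5 = 0.04062
  k=3: C(7,3)·0.05^3·0.95^4 = 0.00356
  k=4: C(7,4)·0.05^4·0.95^3 = 0.00019
Total = 0.04437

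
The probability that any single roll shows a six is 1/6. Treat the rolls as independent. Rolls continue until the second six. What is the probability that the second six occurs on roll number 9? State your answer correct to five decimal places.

0.06202

Y = trial on which the second success occurs; negative binomial, r=2, p=0.166667.
P(Y=9) = C(8,1) · p^2 · (1−p)^7
= 8 · 0.027778 · 0.27908 = 0.0620181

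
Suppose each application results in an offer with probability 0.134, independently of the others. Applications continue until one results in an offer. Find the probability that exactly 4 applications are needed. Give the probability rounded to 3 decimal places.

Geometric (trials to first success), p = 0.134.
P(Y = 4) = (1−p)^3 · p = 0.64946 · 0.134 = 0.08703

0.087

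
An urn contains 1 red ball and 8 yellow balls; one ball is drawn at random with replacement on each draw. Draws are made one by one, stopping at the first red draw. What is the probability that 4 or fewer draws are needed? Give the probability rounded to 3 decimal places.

0.376

Y = number of draws to the first success; geometric, p = 0.111111.
P(Y ≤ 4) = 1 − (1−p)^4 = 1 − 0.62430 = 0.37570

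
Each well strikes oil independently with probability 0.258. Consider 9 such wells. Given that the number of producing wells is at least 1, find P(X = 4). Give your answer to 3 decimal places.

X ~ Binomial(9, 0.258). Want P(X=4 | X≥1) = P(X=4) / P(X≥1).
P(X=4) = C(9,4)·0.258^4·0.742^5 = 0.12557
P(X≥1) = 1 − 0.06818 = 0.93182
Ratio = 0.12557 / 0.93182 = 0.13475

0.135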